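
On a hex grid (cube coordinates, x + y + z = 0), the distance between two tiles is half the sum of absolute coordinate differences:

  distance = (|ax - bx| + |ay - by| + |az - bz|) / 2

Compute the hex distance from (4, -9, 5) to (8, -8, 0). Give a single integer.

|ax - bx| = |4 - 8| = 4
|ay - by| = |-9 - (-8)| = 1
|az - bz| = |5 - 0| = 5
distance = (4 + 1 + 5) / 2 = 10 / 2 = 5

Answer: 5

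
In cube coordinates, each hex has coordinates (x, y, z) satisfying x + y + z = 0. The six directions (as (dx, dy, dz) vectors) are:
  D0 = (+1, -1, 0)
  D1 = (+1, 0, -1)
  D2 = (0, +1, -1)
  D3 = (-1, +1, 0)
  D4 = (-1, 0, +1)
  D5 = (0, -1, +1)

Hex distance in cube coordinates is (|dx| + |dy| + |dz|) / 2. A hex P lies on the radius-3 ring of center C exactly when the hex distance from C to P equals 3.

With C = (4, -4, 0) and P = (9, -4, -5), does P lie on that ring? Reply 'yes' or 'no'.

|px - cx| = |9 - 4| = 5
|py - cy| = |-4 - (-4)| = 0
|pz - cz| = |-5 - 0| = 5
distance = (5+0+5)/2 = 10/2 = 5
radius = 3; distance != radius -> no

Answer: no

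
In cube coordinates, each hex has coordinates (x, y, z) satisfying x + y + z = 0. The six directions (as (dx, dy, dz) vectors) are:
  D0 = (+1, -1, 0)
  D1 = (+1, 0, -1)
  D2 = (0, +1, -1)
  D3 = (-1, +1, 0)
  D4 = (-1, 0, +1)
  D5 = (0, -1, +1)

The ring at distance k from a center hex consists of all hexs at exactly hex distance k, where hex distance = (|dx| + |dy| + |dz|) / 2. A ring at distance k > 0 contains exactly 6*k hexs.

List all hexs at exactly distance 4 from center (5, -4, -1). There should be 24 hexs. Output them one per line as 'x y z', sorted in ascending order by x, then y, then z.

Answer: 1 -4 3
1 -3 2
1 -2 1
1 -1 0
1 0 -1
2 -5 3
2 0 -2
3 -6 3
3 0 -3
4 -7 3
4 0 -4
5 -8 3
5 0 -5
6 -8 2
6 -1 -5
7 -8 1
7 -2 -5
8 -8 0
8 -3 -5
9 -8 -1
9 -7 -2
9 -6 -3
9 -5 -4
9 -4 -5

Derivation:
Walk ring at distance 4 from (5, -4, -1):
Start at center + D4*4 = (1, -4, 3)
  hex 0: (1, -4, 3)
  hex 1: (2, -5, 3)
  hex 2: (3, -6, 3)
  hex 3: (4, -7, 3)
  hex 4: (5, -8, 3)
  hex 5: (6, -8, 2)
  hex 6: (7, -8, 1)
  hex 7: (8, -8, 0)
  hex 8: (9, -8, -1)
  hex 9: (9, -7, -2)
  hex 10: (9, -6, -3)
  hex 11: (9, -5, -4)
  hex 12: (9, -4, -5)
  hex 13: (8, -3, -5)
  hex 14: (7, -2, -5)
  hex 15: (6, -1, -5)
  hex 16: (5, 0, -5)
  hex 17: (4, 0, -4)
  hex 18: (3, 0, -3)
  hex 19: (2, 0, -2)
  hex 20: (1, 0, -1)
  hex 21: (1, -1, 0)
  hex 22: (1, -2, 1)
  hex 23: (1, -3, 2)
Sorted: 24 hexes.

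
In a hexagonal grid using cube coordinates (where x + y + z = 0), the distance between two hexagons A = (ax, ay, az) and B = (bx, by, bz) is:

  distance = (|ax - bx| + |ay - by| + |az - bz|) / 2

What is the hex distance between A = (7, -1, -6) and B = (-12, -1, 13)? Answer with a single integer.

Answer: 19

Derivation:
|ax - bx| = |7 - (-12)| = 19
|ay - by| = |-1 - (-1)| = 0
|az - bz| = |-6 - 13| = 19
distance = (19 + 0 + 19) / 2 = 38 / 2 = 19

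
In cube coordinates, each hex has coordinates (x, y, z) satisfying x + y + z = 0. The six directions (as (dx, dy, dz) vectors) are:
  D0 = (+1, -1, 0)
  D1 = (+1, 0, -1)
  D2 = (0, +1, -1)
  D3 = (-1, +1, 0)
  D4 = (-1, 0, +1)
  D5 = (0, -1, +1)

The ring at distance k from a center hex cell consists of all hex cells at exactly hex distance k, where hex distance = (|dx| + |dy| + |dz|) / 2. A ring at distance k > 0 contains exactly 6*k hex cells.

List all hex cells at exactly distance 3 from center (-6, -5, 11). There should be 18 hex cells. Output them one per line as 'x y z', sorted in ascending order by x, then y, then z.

Answer: -9 -5 14
-9 -4 13
-9 -3 12
-9 -2 11
-8 -6 14
-8 -2 10
-7 -7 14
-7 -2 9
-6 -8 14
-6 -2 8
-5 -8 13
-5 -3 8
-4 -8 12
-4 -4 8
-3 -8 11
-3 -7 10
-3 -6 9
-3 -5 8

Derivation:
Walk ring at distance 3 from (-6, -5, 11):
Start at center + D4*3 = (-9, -5, 14)
  hex 0: (-9, -5, 14)
  hex 1: (-8, -6, 14)
  hex 2: (-7, -7, 14)
  hex 3: (-6, -8, 14)
  hex 4: (-5, -8, 13)
  hex 5: (-4, -8, 12)
  hex 6: (-3, -8, 11)
  hex 7: (-3, -7, 10)
  hex 8: (-3, -6, 9)
  hex 9: (-3, -5, 8)
  hex 10: (-4, -4, 8)
  hex 11: (-5, -3, 8)
  hex 12: (-6, -2, 8)
  hex 13: (-7, -2, 9)
  hex 14: (-8, -2, 10)
  hex 15: (-9, -2, 11)
  hex 16: (-9, -3, 12)
  hex 17: (-9, -4, 13)
Sorted: 18 hexes.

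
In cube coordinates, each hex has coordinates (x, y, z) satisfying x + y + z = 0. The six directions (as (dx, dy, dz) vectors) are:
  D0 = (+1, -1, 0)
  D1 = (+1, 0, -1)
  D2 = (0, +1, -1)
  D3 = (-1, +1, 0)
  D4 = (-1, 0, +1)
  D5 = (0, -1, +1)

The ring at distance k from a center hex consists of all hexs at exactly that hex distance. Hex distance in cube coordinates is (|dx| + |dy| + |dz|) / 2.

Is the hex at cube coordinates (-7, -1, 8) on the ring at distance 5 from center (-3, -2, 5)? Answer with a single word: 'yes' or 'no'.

|px - cx| = |-7 - (-3)| = 4
|py - cy| = |-1 - (-2)| = 1
|pz - cz| = |8 - 5| = 3
distance = (4+1+3)/2 = 8/2 = 4
radius = 5; distance != radius -> no

Answer: no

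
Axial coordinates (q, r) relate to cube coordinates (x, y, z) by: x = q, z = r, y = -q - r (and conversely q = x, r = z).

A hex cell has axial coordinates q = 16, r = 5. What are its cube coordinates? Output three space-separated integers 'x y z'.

Answer: 16 -21 5

Derivation:
x = q = 16
z = r = 5
y = -x - z = -(16) - (5) = -21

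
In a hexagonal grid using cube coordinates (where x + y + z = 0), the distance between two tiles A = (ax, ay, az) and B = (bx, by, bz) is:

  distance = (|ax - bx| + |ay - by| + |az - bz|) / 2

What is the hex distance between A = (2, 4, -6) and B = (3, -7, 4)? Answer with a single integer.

Answer: 11

Derivation:
|ax - bx| = |2 - 3| = 1
|ay - by| = |4 - (-7)| = 11
|az - bz| = |-6 - 4| = 10
distance = (1 + 11 + 10) / 2 = 22 / 2 = 11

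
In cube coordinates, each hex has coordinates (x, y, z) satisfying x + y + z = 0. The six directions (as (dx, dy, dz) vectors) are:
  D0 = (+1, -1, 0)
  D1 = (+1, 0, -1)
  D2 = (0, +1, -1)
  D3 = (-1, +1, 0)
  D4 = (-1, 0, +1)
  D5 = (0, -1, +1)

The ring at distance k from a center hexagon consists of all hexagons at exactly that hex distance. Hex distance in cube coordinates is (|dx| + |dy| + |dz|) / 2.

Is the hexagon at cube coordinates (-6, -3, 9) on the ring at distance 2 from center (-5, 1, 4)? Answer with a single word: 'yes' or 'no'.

|px - cx| = |-6 - (-5)| = 1
|py - cy| = |-3 - 1| = 4
|pz - cz| = |9 - 4| = 5
distance = (1+4+5)/2 = 10/2 = 5
radius = 2; distance != radius -> no

Answer: no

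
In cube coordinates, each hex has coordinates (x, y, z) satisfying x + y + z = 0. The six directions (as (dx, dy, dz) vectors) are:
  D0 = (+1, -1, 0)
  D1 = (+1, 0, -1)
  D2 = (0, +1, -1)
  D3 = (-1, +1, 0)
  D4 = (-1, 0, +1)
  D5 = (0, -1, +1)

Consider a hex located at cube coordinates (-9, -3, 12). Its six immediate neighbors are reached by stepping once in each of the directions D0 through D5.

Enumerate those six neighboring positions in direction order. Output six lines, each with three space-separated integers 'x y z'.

Answer: -8 -4 12
-8 -3 11
-9 -2 11
-10 -2 12
-10 -3 13
-9 -4 13

Derivation:
Center: (-9, -3, 12). Add each direction:
  D0: (-9, -3, 12) + (1, -1, 0) = (-8, -4, 12)
  D1: (-9, -3, 12) + (1, 0, -1) = (-8, -3, 11)
  D2: (-9, -3, 12) + (0, 1, -1) = (-9, -2, 11)
  D3: (-9, -3, 12) + (-1, 1, 0) = (-10, -2, 12)
  D4: (-9, -3, 12) + (-1, 0, 1) = (-10, -3, 13)
  D5: (-9, -3, 12) + (0, -1, 1) = (-9, -4, 13)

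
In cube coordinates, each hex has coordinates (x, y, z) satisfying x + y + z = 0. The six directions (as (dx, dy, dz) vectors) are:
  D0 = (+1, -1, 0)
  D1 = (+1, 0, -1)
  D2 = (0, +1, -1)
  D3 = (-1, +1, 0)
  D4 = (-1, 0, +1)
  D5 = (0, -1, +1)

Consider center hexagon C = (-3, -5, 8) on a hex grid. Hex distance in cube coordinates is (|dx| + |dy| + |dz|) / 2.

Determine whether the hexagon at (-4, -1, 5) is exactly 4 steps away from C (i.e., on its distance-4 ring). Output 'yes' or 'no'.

|px - cx| = |-4 - (-3)| = 1
|py - cy| = |-1 - (-5)| = 4
|pz - cz| = |5 - 8| = 3
distance = (1+4+3)/2 = 8/2 = 4
radius = 4; distance == radius -> yes

Answer: yes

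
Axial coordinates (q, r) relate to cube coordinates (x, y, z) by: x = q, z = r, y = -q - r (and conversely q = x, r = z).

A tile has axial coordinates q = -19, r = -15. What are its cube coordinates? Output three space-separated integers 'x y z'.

Answer: -19 34 -15

Derivation:
x = q = -19
z = r = -15
y = -x - z = -(-19) - (-15) = 34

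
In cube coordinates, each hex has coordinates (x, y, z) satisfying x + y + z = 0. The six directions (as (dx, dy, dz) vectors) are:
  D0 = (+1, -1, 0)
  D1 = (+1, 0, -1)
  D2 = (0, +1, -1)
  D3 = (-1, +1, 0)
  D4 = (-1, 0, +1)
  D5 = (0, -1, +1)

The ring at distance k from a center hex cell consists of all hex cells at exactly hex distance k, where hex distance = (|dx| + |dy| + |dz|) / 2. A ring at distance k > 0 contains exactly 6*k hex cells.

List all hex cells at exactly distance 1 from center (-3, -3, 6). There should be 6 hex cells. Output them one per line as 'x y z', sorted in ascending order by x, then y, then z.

Walk ring at distance 1 from (-3, -3, 6):
Start at center + D4*1 = (-4, -3, 7)
  hex 0: (-4, -3, 7)
  hex 1: (-3, -4, 7)
  hex 2: (-2, -4, 6)
  hex 3: (-2, -3, 5)
  hex 4: (-3, -2, 5)
  hex 5: (-4, -2, 6)
Sorted: 6 hexes.

Answer: -4 -3 7
-4 -2 6
-3 -4 7
-3 -2 5
-2 -4 6
-2 -3 5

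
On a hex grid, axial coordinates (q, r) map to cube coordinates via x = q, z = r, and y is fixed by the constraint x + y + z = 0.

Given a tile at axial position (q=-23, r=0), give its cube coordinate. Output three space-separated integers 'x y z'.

x = q = -23
z = r = 0
y = -x - z = -(-23) - (0) = 23

Answer: -23 23 0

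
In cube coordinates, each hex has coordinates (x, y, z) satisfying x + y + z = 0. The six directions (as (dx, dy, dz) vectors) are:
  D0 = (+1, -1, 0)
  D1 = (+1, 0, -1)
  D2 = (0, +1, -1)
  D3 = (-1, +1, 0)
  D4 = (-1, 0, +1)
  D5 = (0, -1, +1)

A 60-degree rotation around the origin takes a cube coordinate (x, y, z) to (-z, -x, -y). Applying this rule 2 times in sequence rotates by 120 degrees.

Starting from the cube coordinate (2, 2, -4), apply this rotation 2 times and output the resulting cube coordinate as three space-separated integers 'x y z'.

Answer: 2 -4 2

Derivation:
Start: (2, 2, -4)
Step 1: (2, 2, -4) -> (-(-4), -(2), -(2)) = (4, -2, -2)
Step 2: (4, -2, -2) -> (-(-2), -(4), -(-2)) = (2, -4, 2)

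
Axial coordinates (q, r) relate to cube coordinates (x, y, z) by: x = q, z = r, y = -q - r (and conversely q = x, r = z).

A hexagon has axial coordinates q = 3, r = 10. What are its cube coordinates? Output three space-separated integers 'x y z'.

Answer: 3 -13 10

Derivation:
x = q = 3
z = r = 10
y = -x - z = -(3) - (10) = -13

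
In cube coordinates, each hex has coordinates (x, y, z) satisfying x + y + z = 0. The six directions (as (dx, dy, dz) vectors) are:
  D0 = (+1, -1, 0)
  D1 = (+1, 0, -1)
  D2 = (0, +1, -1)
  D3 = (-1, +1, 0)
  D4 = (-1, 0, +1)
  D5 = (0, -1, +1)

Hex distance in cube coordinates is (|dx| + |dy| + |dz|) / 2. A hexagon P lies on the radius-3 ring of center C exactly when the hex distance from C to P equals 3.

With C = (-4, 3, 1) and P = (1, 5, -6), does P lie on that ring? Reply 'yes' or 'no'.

|px - cx| = |1 - (-4)| = 5
|py - cy| = |5 - 3| = 2
|pz - cz| = |-6 - 1| = 7
distance = (5+2+7)/2 = 14/2 = 7
radius = 3; distance != radius -> no

Answer: no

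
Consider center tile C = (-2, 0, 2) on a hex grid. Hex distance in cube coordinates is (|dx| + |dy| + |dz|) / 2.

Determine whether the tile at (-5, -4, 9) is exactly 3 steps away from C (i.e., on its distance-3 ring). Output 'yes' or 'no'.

|px - cx| = |-5 - (-2)| = 3
|py - cy| = |-4 - 0| = 4
|pz - cz| = |9 - 2| = 7
distance = (3+4+7)/2 = 14/2 = 7
radius = 3; distance != radius -> no

Answer: no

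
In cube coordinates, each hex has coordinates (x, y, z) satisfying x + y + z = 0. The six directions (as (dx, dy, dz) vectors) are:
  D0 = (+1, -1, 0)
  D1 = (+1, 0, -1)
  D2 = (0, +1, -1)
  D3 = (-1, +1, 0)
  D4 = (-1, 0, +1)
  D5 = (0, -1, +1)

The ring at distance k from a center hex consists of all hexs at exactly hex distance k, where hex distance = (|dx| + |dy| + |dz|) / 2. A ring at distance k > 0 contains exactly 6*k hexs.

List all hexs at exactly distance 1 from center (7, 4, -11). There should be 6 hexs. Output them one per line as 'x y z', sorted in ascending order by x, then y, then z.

Walk ring at distance 1 from (7, 4, -11):
Start at center + D4*1 = (6, 4, -10)
  hex 0: (6, 4, -10)
  hex 1: (7, 3, -10)
  hex 2: (8, 3, -11)
  hex 3: (8, 4, -12)
  hex 4: (7, 5, -12)
  hex 5: (6, 5, -11)
Sorted: 6 hexes.

Answer: 6 4 -10
6 5 -11
7 3 -10
7 5 -12
8 3 -11
8 4 -12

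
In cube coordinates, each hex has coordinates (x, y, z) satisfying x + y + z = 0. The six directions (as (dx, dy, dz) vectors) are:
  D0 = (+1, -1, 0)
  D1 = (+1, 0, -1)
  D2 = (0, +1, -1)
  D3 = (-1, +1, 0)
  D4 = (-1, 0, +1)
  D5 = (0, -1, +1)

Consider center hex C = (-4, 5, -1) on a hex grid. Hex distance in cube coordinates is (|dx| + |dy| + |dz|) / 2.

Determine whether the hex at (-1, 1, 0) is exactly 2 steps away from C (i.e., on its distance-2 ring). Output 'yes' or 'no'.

|px - cx| = |-1 - (-4)| = 3
|py - cy| = |1 - 5| = 4
|pz - cz| = |0 - (-1)| = 1
distance = (3+4+1)/2 = 8/2 = 4
radius = 2; distance != radius -> no

Answer: no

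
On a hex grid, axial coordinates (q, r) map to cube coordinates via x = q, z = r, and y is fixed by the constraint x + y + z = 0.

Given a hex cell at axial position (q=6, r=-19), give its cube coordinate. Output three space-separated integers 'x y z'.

x = q = 6
z = r = -19
y = -x - z = -(6) - (-19) = 13

Answer: 6 13 -19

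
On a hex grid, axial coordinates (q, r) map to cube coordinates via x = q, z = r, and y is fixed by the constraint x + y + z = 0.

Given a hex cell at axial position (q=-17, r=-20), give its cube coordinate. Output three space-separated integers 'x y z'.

Answer: -17 37 -20

Derivation:
x = q = -17
z = r = -20
y = -x - z = -(-17) - (-20) = 37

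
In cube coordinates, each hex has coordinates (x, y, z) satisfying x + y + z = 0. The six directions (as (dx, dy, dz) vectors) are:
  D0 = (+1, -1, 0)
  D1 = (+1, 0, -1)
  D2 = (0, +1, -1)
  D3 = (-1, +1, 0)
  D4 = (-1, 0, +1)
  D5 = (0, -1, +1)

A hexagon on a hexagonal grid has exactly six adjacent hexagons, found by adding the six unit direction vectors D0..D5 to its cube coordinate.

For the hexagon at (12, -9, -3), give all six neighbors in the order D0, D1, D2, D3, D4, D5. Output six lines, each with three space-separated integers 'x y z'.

Answer: 13 -10 -3
13 -9 -4
12 -8 -4
11 -8 -3
11 -9 -2
12 -10 -2

Derivation:
Center: (12, -9, -3). Add each direction:
  D0: (12, -9, -3) + (1, -1, 0) = (13, -10, -3)
  D1: (12, -9, -3) + (1, 0, -1) = (13, -9, -4)
  D2: (12, -9, -3) + (0, 1, -1) = (12, -8, -4)
  D3: (12, -9, -3) + (-1, 1, 0) = (11, -8, -3)
  D4: (12, -9, -3) + (-1, 0, 1) = (11, -9, -2)
  D5: (12, -9, -3) + (0, -1, 1) = (12, -10, -2)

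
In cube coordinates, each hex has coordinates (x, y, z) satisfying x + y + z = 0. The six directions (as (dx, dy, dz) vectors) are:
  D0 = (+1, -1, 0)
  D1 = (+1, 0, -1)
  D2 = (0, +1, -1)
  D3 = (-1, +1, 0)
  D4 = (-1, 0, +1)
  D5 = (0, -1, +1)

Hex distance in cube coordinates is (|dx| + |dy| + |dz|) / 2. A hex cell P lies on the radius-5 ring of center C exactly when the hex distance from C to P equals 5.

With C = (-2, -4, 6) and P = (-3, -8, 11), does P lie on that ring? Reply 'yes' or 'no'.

|px - cx| = |-3 - (-2)| = 1
|py - cy| = |-8 - (-4)| = 4
|pz - cz| = |11 - 6| = 5
distance = (1+4+5)/2 = 10/2 = 5
radius = 5; distance == radius -> yes

Answer: yes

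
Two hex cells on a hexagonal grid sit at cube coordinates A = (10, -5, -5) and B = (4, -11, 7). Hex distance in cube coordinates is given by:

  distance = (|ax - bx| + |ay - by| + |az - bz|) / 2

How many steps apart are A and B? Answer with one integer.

|ax - bx| = |10 - 4| = 6
|ay - by| = |-5 - (-11)| = 6
|az - bz| = |-5 - 7| = 12
distance = (6 + 6 + 12) / 2 = 24 / 2 = 12

Answer: 12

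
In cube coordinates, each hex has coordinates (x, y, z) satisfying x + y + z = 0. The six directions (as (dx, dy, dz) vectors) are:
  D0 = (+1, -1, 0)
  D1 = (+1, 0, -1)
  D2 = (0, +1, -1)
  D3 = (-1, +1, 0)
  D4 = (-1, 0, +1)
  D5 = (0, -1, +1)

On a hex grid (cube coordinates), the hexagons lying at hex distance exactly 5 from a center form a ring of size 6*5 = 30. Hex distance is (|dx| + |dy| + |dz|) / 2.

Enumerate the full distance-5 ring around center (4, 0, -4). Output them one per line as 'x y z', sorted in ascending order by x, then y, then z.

Walk ring at distance 5 from (4, 0, -4):
Start at center + D4*5 = (-1, 0, 1)
  hex 0: (-1, 0, 1)
  hex 1: (0, -1, 1)
  hex 2: (1, -2, 1)
  hex 3: (2, -3, 1)
  hex 4: (3, -4, 1)
  hex 5: (4, -5, 1)
  hex 6: (5, -5, 0)
  hex 7: (6, -5, -1)
  hex 8: (7, -5, -2)
  hex 9: (8, -5, -3)
  hex 10: (9, -5, -4)
  hex 11: (9, -4, -5)
  hex 12: (9, -3, -6)
  hex 13: (9, -2, -7)
  hex 14: (9, -1, -8)
  hex 15: (9, 0, -9)
  hex 16: (8, 1, -9)
  hex 17: (7, 2, -9)
  hex 18: (6, 3, -9)
  hex 19: (5, 4, -9)
  hex 20: (4, 5, -9)
  hex 21: (3, 5, -8)
  hex 22: (2, 5, -7)
  hex 23: (1, 5, -6)
  hex 24: (0, 5, -5)
  hex 25: (-1, 5, -4)
  hex 26: (-1, 4, -3)
  hex 27: (-1, 3, -2)
  hex 28: (-1, 2, -1)
  hex 29: (-1, 1, 0)
Sorted: 30 hexes.

Answer: -1 0 1
-1 1 0
-1 2 -1
-1 3 -2
-1 4 -3
-1 5 -4
0 -1 1
0 5 -5
1 -2 1
1 5 -6
2 -3 1
2 5 -7
3 -4 1
3 5 -8
4 -5 1
4 5 -9
5 -5 0
5 4 -9
6 -5 -1
6 3 -9
7 -5 -2
7 2 -9
8 -5 -3
8 1 -9
9 -5 -4
9 -4 -5
9 -3 -6
9 -2 -7
9 -1 -8
9 0 -9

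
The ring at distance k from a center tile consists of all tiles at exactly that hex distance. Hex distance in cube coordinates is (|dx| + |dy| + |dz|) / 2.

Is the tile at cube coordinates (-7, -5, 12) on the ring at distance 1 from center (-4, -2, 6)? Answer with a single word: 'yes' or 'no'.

|px - cx| = |-7 - (-4)| = 3
|py - cy| = |-5 - (-2)| = 3
|pz - cz| = |12 - 6| = 6
distance = (3+3+6)/2 = 12/2 = 6
radius = 1; distance != radius -> no

Answer: no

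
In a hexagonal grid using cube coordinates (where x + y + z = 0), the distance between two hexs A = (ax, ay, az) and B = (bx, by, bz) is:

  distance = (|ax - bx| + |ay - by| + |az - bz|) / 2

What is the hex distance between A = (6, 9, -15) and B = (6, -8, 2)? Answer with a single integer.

Answer: 17

Derivation:
|ax - bx| = |6 - 6| = 0
|ay - by| = |9 - (-8)| = 17
|az - bz| = |-15 - 2| = 17
distance = (0 + 17 + 17) / 2 = 34 / 2 = 17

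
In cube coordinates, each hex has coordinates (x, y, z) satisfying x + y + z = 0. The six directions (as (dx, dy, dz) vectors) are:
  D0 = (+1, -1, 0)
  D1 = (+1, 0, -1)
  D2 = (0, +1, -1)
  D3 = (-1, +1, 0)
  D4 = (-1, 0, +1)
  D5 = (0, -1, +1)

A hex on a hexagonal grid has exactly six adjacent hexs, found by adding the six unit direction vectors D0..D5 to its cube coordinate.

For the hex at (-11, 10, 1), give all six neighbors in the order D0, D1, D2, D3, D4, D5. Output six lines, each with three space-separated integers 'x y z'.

Center: (-11, 10, 1). Add each direction:
  D0: (-11, 10, 1) + (1, -1, 0) = (-10, 9, 1)
  D1: (-11, 10, 1) + (1, 0, -1) = (-10, 10, 0)
  D2: (-11, 10, 1) + (0, 1, -1) = (-11, 11, 0)
  D3: (-11, 10, 1) + (-1, 1, 0) = (-12, 11, 1)
  D4: (-11, 10, 1) + (-1, 0, 1) = (-12, 10, 2)
  D5: (-11, 10, 1) + (0, -1, 1) = (-11, 9, 2)

Answer: -10 9 1
-10 10 0
-11 11 0
-12 11 1
-12 10 2
-11 9 2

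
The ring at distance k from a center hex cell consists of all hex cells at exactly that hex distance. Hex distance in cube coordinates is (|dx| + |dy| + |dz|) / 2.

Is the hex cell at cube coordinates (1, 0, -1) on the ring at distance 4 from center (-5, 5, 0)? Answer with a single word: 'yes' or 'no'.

|px - cx| = |1 - (-5)| = 6
|py - cy| = |0 - 5| = 5
|pz - cz| = |-1 - 0| = 1
distance = (6+5+1)/2 = 12/2 = 6
radius = 4; distance != radius -> no

Answer: no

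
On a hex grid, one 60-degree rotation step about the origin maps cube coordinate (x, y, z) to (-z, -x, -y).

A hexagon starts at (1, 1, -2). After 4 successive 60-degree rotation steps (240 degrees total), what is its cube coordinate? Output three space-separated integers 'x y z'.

Answer: -2 1 1

Derivation:
Start: (1, 1, -2)
Step 1: (1, 1, -2) -> (-(-2), -(1), -(1)) = (2, -1, -1)
Step 2: (2, -1, -1) -> (-(-1), -(2), -(-1)) = (1, -2, 1)
Step 3: (1, -2, 1) -> (-(1), -(1), -(-2)) = (-1, -1, 2)
Step 4: (-1, -1, 2) -> (-(2), -(-1), -(-1)) = (-2, 1, 1)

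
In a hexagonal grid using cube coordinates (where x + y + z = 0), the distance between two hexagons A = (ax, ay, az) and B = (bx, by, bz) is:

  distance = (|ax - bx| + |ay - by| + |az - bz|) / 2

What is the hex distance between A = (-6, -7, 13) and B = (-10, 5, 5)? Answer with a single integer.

Answer: 12

Derivation:
|ax - bx| = |-6 - (-10)| = 4
|ay - by| = |-7 - 5| = 12
|az - bz| = |13 - 5| = 8
distance = (4 + 12 + 8) / 2 = 24 / 2 = 12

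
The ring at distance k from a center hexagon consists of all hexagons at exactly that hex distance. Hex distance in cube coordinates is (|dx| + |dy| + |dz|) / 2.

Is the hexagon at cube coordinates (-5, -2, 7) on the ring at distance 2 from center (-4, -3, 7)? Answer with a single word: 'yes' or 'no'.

|px - cx| = |-5 - (-4)| = 1
|py - cy| = |-2 - (-3)| = 1
|pz - cz| = |7 - 7| = 0
distance = (1+1+0)/2 = 2/2 = 1
radius = 2; distance != radius -> no

Answer: no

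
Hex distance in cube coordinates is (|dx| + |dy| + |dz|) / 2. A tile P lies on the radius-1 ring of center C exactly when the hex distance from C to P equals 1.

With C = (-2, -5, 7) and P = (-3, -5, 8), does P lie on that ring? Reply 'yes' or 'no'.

|px - cx| = |-3 - (-2)| = 1
|py - cy| = |-5 - (-5)| = 0
|pz - cz| = |8 - 7| = 1
distance = (1+0+1)/2 = 2/2 = 1
radius = 1; distance == radius -> yes

Answer: yes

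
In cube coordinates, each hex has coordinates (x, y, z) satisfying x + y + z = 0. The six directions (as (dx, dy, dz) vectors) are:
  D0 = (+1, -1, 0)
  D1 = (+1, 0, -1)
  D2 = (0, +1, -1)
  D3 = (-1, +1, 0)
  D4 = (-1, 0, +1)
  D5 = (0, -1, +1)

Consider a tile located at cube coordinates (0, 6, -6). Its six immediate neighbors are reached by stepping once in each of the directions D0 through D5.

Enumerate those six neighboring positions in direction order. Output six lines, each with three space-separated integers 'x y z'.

Center: (0, 6, -6). Add each direction:
  D0: (0, 6, -6) + (1, -1, 0) = (1, 5, -6)
  D1: (0, 6, -6) + (1, 0, -1) = (1, 6, -7)
  D2: (0, 6, -6) + (0, 1, -1) = (0, 7, -7)
  D3: (0, 6, -6) + (-1, 1, 0) = (-1, 7, -6)
  D4: (0, 6, -6) + (-1, 0, 1) = (-1, 6, -5)
  D5: (0, 6, -6) + (0, -1, 1) = (0, 5, -5)

Answer: 1 5 -6
1 6 -7
0 7 -7
-1 7 -6
-1 6 -5
0 5 -5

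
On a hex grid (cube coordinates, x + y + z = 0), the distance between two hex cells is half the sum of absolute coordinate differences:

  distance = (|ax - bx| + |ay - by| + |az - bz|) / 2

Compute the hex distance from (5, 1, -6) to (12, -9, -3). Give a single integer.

|ax - bx| = |5 - 12| = 7
|ay - by| = |1 - (-9)| = 10
|az - bz| = |-6 - (-3)| = 3
distance = (7 + 10 + 3) / 2 = 20 / 2 = 10

Answer: 10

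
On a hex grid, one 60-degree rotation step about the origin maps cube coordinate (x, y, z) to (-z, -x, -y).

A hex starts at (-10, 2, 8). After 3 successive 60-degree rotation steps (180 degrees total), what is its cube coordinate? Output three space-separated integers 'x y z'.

Answer: 10 -2 -8

Derivation:
Start: (-10, 2, 8)
Step 1: (-10, 2, 8) -> (-(8), -(-10), -(2)) = (-8, 10, -2)
Step 2: (-8, 10, -2) -> (-(-2), -(-8), -(10)) = (2, 8, -10)
Step 3: (2, 8, -10) -> (-(-10), -(2), -(8)) = (10, -2, -8)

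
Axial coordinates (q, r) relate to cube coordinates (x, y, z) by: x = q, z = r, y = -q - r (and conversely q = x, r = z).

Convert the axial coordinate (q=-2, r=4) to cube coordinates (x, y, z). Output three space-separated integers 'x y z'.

x = q = -2
z = r = 4
y = -x - z = -(-2) - (4) = -2

Answer: -2 -2 4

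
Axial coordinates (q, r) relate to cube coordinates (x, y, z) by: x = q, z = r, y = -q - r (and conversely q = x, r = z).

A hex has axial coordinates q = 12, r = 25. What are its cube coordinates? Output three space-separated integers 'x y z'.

Answer: 12 -37 25

Derivation:
x = q = 12
z = r = 25
y = -x - z = -(12) - (25) = -37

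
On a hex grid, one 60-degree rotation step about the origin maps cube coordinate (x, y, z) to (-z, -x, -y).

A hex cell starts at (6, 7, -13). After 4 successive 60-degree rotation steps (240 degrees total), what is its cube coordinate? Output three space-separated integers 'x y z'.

Start: (6, 7, -13)
Step 1: (6, 7, -13) -> (-(-13), -(6), -(7)) = (13, -6, -7)
Step 2: (13, -6, -7) -> (-(-7), -(13), -(-6)) = (7, -13, 6)
Step 3: (7, -13, 6) -> (-(6), -(7), -(-13)) = (-6, -7, 13)
Step 4: (-6, -7, 13) -> (-(13), -(-6), -(-7)) = (-13, 6, 7)

Answer: -13 6 7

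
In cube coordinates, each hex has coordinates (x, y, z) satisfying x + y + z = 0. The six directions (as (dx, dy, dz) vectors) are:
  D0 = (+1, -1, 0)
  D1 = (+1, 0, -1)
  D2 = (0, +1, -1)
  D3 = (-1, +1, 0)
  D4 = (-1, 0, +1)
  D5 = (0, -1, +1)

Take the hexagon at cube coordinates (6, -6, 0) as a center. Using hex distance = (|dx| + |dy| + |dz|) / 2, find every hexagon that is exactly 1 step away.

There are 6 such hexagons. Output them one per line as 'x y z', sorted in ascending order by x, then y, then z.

Walk ring at distance 1 from (6, -6, 0):
Start at center + D4*1 = (5, -6, 1)
  hex 0: (5, -6, 1)
  hex 1: (6, -7, 1)
  hex 2: (7, -7, 0)
  hex 3: (7, -6, -1)
  hex 4: (6, -5, -1)
  hex 5: (5, -5, 0)
Sorted: 6 hexes.

Answer: 5 -6 1
5 -5 0
6 -7 1
6 -5 -1
7 -7 0
7 -6 -1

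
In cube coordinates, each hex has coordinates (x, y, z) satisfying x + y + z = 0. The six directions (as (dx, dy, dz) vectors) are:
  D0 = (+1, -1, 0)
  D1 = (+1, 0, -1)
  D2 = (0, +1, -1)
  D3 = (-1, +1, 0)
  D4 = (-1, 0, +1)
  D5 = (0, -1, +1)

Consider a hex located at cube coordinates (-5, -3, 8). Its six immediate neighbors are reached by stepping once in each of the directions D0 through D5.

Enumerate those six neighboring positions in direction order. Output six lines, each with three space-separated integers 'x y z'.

Answer: -4 -4 8
-4 -3 7
-5 -2 7
-6 -2 8
-6 -3 9
-5 -4 9

Derivation:
Center: (-5, -3, 8). Add each direction:
  D0: (-5, -3, 8) + (1, -1, 0) = (-4, -4, 8)
  D1: (-5, -3, 8) + (1, 0, -1) = (-4, -3, 7)
  D2: (-5, -3, 8) + (0, 1, -1) = (-5, -2, 7)
  D3: (-5, -3, 8) + (-1, 1, 0) = (-6, -2, 8)
  D4: (-5, -3, 8) + (-1, 0, 1) = (-6, -3, 9)
  D5: (-5, -3, 8) + (0, -1, 1) = (-5, -4, 9)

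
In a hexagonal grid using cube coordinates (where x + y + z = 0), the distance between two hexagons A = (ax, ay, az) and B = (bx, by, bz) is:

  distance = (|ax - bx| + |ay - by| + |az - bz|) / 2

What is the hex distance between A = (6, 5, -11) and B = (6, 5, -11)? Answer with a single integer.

|ax - bx| = |6 - 6| = 0
|ay - by| = |5 - 5| = 0
|az - bz| = |-11 - (-11)| = 0
distance = (0 + 0 + 0) / 2 = 0 / 2 = 0

Answer: 0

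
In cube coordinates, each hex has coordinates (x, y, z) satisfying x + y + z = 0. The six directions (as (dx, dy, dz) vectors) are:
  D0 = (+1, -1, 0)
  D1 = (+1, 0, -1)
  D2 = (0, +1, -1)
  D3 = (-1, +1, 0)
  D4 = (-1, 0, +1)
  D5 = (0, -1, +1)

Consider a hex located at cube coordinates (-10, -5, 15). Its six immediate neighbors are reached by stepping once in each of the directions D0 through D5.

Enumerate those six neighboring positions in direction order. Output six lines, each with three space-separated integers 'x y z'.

Center: (-10, -5, 15). Add each direction:
  D0: (-10, -5, 15) + (1, -1, 0) = (-9, -6, 15)
  D1: (-10, -5, 15) + (1, 0, -1) = (-9, -5, 14)
  D2: (-10, -5, 15) + (0, 1, -1) = (-10, -4, 14)
  D3: (-10, -5, 15) + (-1, 1, 0) = (-11, -4, 15)
  D4: (-10, -5, 15) + (-1, 0, 1) = (-11, -5, 16)
  D5: (-10, -5, 15) + (0, -1, 1) = (-10, -6, 16)

Answer: -9 -6 15
-9 -5 14
-10 -4 14
-11 -4 15
-11 -5 16
-10 -6 16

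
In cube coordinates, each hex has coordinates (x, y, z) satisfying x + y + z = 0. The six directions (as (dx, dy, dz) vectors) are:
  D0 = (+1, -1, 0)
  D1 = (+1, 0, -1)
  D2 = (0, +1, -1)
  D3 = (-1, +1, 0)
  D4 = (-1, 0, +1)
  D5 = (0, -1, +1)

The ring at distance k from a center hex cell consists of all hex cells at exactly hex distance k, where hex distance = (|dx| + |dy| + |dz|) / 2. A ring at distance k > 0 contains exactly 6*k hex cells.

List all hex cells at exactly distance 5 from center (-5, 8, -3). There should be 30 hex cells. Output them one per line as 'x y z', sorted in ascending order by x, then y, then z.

Walk ring at distance 5 from (-5, 8, -3):
Start at center + D4*5 = (-10, 8, 2)
  hex 0: (-10, 8, 2)
  hex 1: (-9, 7, 2)
  hex 2: (-8, 6, 2)
  hex 3: (-7, 5, 2)
  hex 4: (-6, 4, 2)
  hex 5: (-5, 3, 2)
  hex 6: (-4, 3, 1)
  hex 7: (-3, 3, 0)
  hex 8: (-2, 3, -1)
  hex 9: (-1, 3, -2)
  hex 10: (0, 3, -3)
  hex 11: (0, 4, -4)
  hex 12: (0, 5, -5)
  hex 13: (0, 6, -6)
  hex 14: (0, 7, -7)
  hex 15: (0, 8, -8)
  hex 16: (-1, 9, -8)
  hex 17: (-2, 10, -8)
  hex 18: (-3, 11, -8)
  hex 19: (-4, 12, -8)
  hex 20: (-5, 13, -8)
  hex 21: (-6, 13, -7)
  hex 22: (-7, 13, -6)
  hex 23: (-8, 13, -5)
  hex 24: (-9, 13, -4)
  hex 25: (-10, 13, -3)
  hex 26: (-10, 12, -2)
  hex 27: (-10, 11, -1)
  hex 28: (-10, 10, 0)
  hex 29: (-10, 9, 1)
Sorted: 30 hexes.

Answer: -10 8 2
-10 9 1
-10 10 0
-10 11 -1
-10 12 -2
-10 13 -3
-9 7 2
-9 13 -4
-8 6 2
-8 13 -5
-7 5 2
-7 13 -6
-6 4 2
-6 13 -7
-5 3 2
-5 13 -8
-4 3 1
-4 12 -8
-3 3 0
-3 11 -8
-2 3 -1
-2 10 -8
-1 3 -2
-1 9 -8
0 3 -3
0 4 -4
0 5 -5
0 6 -6
0 7 -7
0 8 -8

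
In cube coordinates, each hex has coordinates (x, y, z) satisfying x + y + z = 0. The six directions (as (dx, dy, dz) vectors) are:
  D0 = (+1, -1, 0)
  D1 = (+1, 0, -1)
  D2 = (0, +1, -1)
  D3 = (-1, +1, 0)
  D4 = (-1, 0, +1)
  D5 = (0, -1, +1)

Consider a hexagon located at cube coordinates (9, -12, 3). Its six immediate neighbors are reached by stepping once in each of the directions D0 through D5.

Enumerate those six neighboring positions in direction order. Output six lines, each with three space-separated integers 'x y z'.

Answer: 10 -13 3
10 -12 2
9 -11 2
8 -11 3
8 -12 4
9 -13 4

Derivation:
Center: (9, -12, 3). Add each direction:
  D0: (9, -12, 3) + (1, -1, 0) = (10, -13, 3)
  D1: (9, -12, 3) + (1, 0, -1) = (10, -12, 2)
  D2: (9, -12, 3) + (0, 1, -1) = (9, -11, 2)
  D3: (9, -12, 3) + (-1, 1, 0) = (8, -11, 3)
  D4: (9, -12, 3) + (-1, 0, 1) = (8, -12, 4)
  D5: (9, -12, 3) + (0, -1, 1) = (9, -13, 4)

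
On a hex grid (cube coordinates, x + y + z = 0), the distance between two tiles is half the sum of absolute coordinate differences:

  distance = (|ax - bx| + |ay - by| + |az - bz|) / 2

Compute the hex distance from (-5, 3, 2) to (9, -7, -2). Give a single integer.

|ax - bx| = |-5 - 9| = 14
|ay - by| = |3 - (-7)| = 10
|az - bz| = |2 - (-2)| = 4
distance = (14 + 10 + 4) / 2 = 28 / 2 = 14

Answer: 14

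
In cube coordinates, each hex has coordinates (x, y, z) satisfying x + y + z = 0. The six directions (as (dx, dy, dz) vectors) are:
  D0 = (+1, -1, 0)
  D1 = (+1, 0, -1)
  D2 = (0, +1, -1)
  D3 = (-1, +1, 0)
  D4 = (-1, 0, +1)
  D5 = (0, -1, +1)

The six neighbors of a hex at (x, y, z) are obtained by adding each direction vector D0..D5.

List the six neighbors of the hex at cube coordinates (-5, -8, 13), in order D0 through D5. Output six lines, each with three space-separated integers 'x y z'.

Center: (-5, -8, 13). Add each direction:
  D0: (-5, -8, 13) + (1, -1, 0) = (-4, -9, 13)
  D1: (-5, -8, 13) + (1, 0, -1) = (-4, -8, 12)
  D2: (-5, -8, 13) + (0, 1, -1) = (-5, -7, 12)
  D3: (-5, -8, 13) + (-1, 1, 0) = (-6, -7, 13)
  D4: (-5, -8, 13) + (-1, 0, 1) = (-6, -8, 14)
  D5: (-5, -8, 13) + (0, -1, 1) = (-5, -9, 14)

Answer: -4 -9 13
-4 -8 12
-5 -7 12
-6 -7 13
-6 -8 14
-5 -9 14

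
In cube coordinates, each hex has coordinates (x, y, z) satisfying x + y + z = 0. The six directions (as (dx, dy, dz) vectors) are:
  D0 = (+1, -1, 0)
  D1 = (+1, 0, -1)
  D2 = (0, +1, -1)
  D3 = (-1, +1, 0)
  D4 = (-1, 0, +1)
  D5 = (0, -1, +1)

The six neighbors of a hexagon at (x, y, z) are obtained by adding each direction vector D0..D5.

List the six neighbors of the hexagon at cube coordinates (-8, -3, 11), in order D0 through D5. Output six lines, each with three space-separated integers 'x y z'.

Answer: -7 -4 11
-7 -3 10
-8 -2 10
-9 -2 11
-9 -3 12
-8 -4 12

Derivation:
Center: (-8, -3, 11). Add each direction:
  D0: (-8, -3, 11) + (1, -1, 0) = (-7, -4, 11)
  D1: (-8, -3, 11) + (1, 0, -1) = (-7, -3, 10)
  D2: (-8, -3, 11) + (0, 1, -1) = (-8, -2, 10)
  D3: (-8, -3, 11) + (-1, 1, 0) = (-9, -2, 11)
  D4: (-8, -3, 11) + (-1, 0, 1) = (-9, -3, 12)
  D5: (-8, -3, 11) + (0, -1, 1) = (-8, -4, 12)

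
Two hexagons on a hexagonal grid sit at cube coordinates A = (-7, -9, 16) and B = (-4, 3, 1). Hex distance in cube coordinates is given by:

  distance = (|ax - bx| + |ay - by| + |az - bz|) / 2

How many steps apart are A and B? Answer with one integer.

|ax - bx| = |-7 - (-4)| = 3
|ay - by| = |-9 - 3| = 12
|az - bz| = |16 - 1| = 15
distance = (3 + 12 + 15) / 2 = 30 / 2 = 15

Answer: 15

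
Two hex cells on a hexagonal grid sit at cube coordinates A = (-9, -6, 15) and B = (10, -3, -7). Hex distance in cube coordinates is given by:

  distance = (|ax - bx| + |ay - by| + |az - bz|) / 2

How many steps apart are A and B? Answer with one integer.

|ax - bx| = |-9 - 10| = 19
|ay - by| = |-6 - (-3)| = 3
|az - bz| = |15 - (-7)| = 22
distance = (19 + 3 + 22) / 2 = 44 / 2 = 22

Answer: 22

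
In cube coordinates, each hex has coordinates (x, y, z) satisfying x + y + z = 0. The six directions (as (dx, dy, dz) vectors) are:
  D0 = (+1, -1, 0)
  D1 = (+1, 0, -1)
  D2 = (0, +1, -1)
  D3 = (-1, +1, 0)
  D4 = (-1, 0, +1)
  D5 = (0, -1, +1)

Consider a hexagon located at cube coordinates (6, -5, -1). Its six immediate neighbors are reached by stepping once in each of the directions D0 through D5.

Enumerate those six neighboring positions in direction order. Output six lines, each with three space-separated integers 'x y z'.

Answer: 7 -6 -1
7 -5 -2
6 -4 -2
5 -4 -1
5 -5 0
6 -6 0

Derivation:
Center: (6, -5, -1). Add each direction:
  D0: (6, -5, -1) + (1, -1, 0) = (7, -6, -1)
  D1: (6, -5, -1) + (1, 0, -1) = (7, -5, -2)
  D2: (6, -5, -1) + (0, 1, -1) = (6, -4, -2)
  D3: (6, -5, -1) + (-1, 1, 0) = (5, -4, -1)
  D4: (6, -5, -1) + (-1, 0, 1) = (5, -5, 0)
  D5: (6, -5, -1) + (0, -1, 1) = (6, -6, 0)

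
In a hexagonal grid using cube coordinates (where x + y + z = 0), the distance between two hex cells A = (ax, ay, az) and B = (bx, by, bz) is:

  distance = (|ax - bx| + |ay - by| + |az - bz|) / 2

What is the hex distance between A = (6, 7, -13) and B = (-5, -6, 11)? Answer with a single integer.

|ax - bx| = |6 - (-5)| = 11
|ay - by| = |7 - (-6)| = 13
|az - bz| = |-13 - 11| = 24
distance = (11 + 13 + 24) / 2 = 48 / 2 = 24

Answer: 24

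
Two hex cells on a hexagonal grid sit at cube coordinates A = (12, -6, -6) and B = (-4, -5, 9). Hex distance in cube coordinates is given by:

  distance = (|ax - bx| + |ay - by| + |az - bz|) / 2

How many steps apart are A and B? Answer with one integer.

Answer: 16

Derivation:
|ax - bx| = |12 - (-4)| = 16
|ay - by| = |-6 - (-5)| = 1
|az - bz| = |-6 - 9| = 15
distance = (16 + 1 + 15) / 2 = 32 / 2 = 16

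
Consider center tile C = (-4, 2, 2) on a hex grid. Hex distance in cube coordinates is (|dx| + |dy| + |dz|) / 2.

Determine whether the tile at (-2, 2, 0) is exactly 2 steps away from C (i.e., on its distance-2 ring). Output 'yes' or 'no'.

Answer: yes

Derivation:
|px - cx| = |-2 - (-4)| = 2
|py - cy| = |2 - 2| = 0
|pz - cz| = |0 - 2| = 2
distance = (2+0+2)/2 = 4/2 = 2
radius = 2; distance == radius -> yes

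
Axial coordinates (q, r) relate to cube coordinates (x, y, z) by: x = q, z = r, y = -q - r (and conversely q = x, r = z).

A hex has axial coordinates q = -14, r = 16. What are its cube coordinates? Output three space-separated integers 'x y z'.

x = q = -14
z = r = 16
y = -x - z = -(-14) - (16) = -2

Answer: -14 -2 16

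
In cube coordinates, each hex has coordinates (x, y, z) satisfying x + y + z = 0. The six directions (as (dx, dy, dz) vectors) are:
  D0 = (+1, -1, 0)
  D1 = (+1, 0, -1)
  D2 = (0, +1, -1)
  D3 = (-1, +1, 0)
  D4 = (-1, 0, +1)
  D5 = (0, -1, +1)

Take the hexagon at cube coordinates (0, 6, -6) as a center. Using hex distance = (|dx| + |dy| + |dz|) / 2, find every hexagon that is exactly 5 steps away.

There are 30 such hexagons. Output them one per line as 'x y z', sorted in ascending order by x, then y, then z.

Walk ring at distance 5 from (0, 6, -6):
Start at center + D4*5 = (-5, 6, -1)
  hex 0: (-5, 6, -1)
  hex 1: (-4, 5, -1)
  hex 2: (-3, 4, -1)
  hex 3: (-2, 3, -1)
  hex 4: (-1, 2, -1)
  hex 5: (0, 1, -1)
  hex 6: (1, 1, -2)
  hex 7: (2, 1, -3)
  hex 8: (3, 1, -4)
  hex 9: (4, 1, -5)
  hex 10: (5, 1, -6)
  hex 11: (5, 2, -7)
  hex 12: (5, 3, -8)
  hex 13: (5, 4, -9)
  hex 14: (5, 5, -10)
  hex 15: (5, 6, -11)
  hex 16: (4, 7, -11)
  hex 17: (3, 8, -11)
  hex 18: (2, 9, -11)
  hex 19: (1, 10, -11)
  hex 20: (0, 11, -11)
  hex 21: (-1, 11, -10)
  hex 22: (-2, 11, -9)
  hex 23: (-3, 11, -8)
  hex 24: (-4, 11, -7)
  hex 25: (-5, 11, -6)
  hex 26: (-5, 10, -5)
  hex 27: (-5, 9, -4)
  hex 28: (-5, 8, -3)
  hex 29: (-5, 7, -2)
Sorted: 30 hexes.

Answer: -5 6 -1
-5 7 -2
-5 8 -3
-5 9 -4
-5 10 -5
-5 11 -6
-4 5 -1
-4 11 -7
-3 4 -1
-3 11 -8
-2 3 -1
-2 11 -9
-1 2 -1
-1 11 -10
0 1 -1
0 11 -11
1 1 -2
1 10 -11
2 1 -3
2 9 -11
3 1 -4
3 8 -11
4 1 -5
4 7 -11
5 1 -6
5 2 -7
5 3 -8
5 4 -9
5 5 -10
5 6 -11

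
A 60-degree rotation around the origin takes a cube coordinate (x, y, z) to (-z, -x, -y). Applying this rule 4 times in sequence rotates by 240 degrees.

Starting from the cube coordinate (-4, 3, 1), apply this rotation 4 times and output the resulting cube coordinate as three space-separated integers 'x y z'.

Start: (-4, 3, 1)
Step 1: (-4, 3, 1) -> (-(1), -(-4), -(3)) = (-1, 4, -3)
Step 2: (-1, 4, -3) -> (-(-3), -(-1), -(4)) = (3, 1, -4)
Step 3: (3, 1, -4) -> (-(-4), -(3), -(1)) = (4, -3, -1)
Step 4: (4, -3, -1) -> (-(-1), -(4), -(-3)) = (1, -4, 3)

Answer: 1 -4 3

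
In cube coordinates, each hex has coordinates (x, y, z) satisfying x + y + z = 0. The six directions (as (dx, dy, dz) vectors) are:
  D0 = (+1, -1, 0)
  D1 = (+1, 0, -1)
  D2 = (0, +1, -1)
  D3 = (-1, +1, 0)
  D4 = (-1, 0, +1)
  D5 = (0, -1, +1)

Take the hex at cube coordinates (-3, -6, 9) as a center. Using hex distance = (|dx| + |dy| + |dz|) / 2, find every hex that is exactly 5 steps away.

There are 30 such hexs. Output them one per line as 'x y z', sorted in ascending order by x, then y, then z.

Answer: -8 -6 14
-8 -5 13
-8 -4 12
-8 -3 11
-8 -2 10
-8 -1 9
-7 -7 14
-7 -1 8
-6 -8 14
-6 -1 7
-5 -9 14
-5 -1 6
-4 -10 14
-4 -1 5
-3 -11 14
-3 -1 4
-2 -11 13
-2 -2 4
-1 -11 12
-1 -3 4
0 -11 11
0 -4 4
1 -11 10
1 -5 4
2 -11 9
2 -10 8
2 -9 7
2 -8 6
2 -7 5
2 -6 4

Derivation:
Walk ring at distance 5 from (-3, -6, 9):
Start at center + D4*5 = (-8, -6, 14)
  hex 0: (-8, -6, 14)
  hex 1: (-7, -7, 14)
  hex 2: (-6, -8, 14)
  hex 3: (-5, -9, 14)
  hex 4: (-4, -10, 14)
  hex 5: (-3, -11, 14)
  hex 6: (-2, -11, 13)
  hex 7: (-1, -11, 12)
  hex 8: (0, -11, 11)
  hex 9: (1, -11, 10)
  hex 10: (2, -11, 9)
  hex 11: (2, -10, 8)
  hex 12: (2, -9, 7)
  hex 13: (2, -8, 6)
  hex 14: (2, -7, 5)
  hex 15: (2, -6, 4)
  hex 16: (1, -5, 4)
  hex 17: (0, -4, 4)
  hex 18: (-1, -3, 4)
  hex 19: (-2, -2, 4)
  hex 20: (-3, -1, 4)
  hex 21: (-4, -1, 5)
  hex 22: (-5, -1, 6)
  hex 23: (-6, -1, 7)
  hex 24: (-7, -1, 8)
  hex 25: (-8, -1, 9)
  hex 26: (-8, -2, 10)
  hex 27: (-8, -3, 11)
  hex 28: (-8, -4, 12)
  hex 29: (-8, -5, 13)
Sorted: 30 hexes.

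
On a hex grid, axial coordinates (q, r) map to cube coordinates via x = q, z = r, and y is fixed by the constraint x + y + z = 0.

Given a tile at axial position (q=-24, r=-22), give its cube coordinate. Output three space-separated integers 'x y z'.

x = q = -24
z = r = -22
y = -x - z = -(-24) - (-22) = 46

Answer: -24 46 -22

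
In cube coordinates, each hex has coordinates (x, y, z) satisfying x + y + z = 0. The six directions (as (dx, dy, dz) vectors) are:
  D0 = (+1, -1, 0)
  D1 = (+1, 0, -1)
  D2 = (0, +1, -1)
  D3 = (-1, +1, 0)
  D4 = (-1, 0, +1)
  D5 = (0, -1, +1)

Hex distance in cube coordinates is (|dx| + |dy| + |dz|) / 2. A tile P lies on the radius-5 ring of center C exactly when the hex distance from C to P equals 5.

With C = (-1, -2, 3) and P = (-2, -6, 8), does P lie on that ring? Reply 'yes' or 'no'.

|px - cx| = |-2 - (-1)| = 1
|py - cy| = |-6 - (-2)| = 4
|pz - cz| = |8 - 3| = 5
distance = (1+4+5)/2 = 10/2 = 5
radius = 5; distance == radius -> yes

Answer: yes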